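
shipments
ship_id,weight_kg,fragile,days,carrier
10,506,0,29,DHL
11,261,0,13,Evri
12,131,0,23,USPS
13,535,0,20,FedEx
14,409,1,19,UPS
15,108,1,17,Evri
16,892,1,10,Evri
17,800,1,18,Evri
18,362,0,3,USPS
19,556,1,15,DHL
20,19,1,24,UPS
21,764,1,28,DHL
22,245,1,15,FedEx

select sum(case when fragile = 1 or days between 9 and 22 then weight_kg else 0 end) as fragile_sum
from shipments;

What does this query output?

ship_id=10: ✗
ship_id=11: ✓ → 261
ship_id=12: ✗
ship_id=13: ✓ → 535
ship_id=14: ✓ → 409
ship_id=15: ✓ → 108
ship_id=16: ✓ → 892
ship_id=17: ✓ → 800
ship_id=18: ✗
ship_id=19: ✓ → 556
ship_id=20: ✓ → 19
ship_id=21: ✓ → 764
ship_id=22: ✓ → 245
fragile_sum = 261 + 535 + 409 + 108 + 892 + 800 + 556 + 19 + 764 + 245 = 4589

4589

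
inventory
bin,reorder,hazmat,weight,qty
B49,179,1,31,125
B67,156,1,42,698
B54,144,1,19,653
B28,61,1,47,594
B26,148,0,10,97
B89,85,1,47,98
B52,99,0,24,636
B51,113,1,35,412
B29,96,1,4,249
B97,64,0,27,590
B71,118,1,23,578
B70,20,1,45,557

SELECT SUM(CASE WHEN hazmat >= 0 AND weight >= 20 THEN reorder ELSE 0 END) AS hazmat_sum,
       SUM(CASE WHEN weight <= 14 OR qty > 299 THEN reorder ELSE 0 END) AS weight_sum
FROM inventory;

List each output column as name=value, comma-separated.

hazmat_sum=895, weight_sum=1019

[hazmat_sum: hazmat >= 0 AND weight >= 20]
bin=B49: ✓ → 179
bin=B67: ✓ → 156
bin=B54: ✗
bin=B28: ✓ → 61
bin=B26: ✗
bin=B89: ✓ → 85
bin=B52: ✓ → 99
bin=B51: ✓ → 113
bin=B29: ✗
bin=B97: ✓ → 64
bin=B71: ✓ → 118
bin=B70: ✓ → 20
hazmat_sum = 179 + 156 + 61 + 85 + 99 + 113 + 64 + 118 + 20 = 895
—
[weight_sum: weight <= 14 OR qty > 299]
bin=B49: ✗
bin=B67: ✓ → 156
bin=B54: ✓ → 144
bin=B28: ✓ → 61
bin=B26: ✓ → 148
bin=B89: ✗
bin=B52: ✓ → 99
bin=B51: ✓ → 113
bin=B29: ✓ → 96
bin=B97: ✓ → 64
bin=B71: ✓ → 118
bin=B70: ✓ → 20
weight_sum = 156 + 144 + 61 + 148 + 99 + 113 + 96 + 64 + 118 + 20 = 1019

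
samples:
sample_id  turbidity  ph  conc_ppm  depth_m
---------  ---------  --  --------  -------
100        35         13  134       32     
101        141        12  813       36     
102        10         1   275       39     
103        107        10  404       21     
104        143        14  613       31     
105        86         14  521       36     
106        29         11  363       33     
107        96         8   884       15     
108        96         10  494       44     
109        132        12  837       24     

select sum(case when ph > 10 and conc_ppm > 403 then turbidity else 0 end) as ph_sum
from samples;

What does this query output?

502

sample_id=100: ✗
sample_id=101: ✓ → 141
sample_id=102: ✗
sample_id=103: ✗
sample_id=104: ✓ → 143
sample_id=105: ✓ → 86
sample_id=106: ✗
sample_id=107: ✗
sample_id=108: ✗
sample_id=109: ✓ → 132
ph_sum = 141 + 143 + 86 + 132 = 502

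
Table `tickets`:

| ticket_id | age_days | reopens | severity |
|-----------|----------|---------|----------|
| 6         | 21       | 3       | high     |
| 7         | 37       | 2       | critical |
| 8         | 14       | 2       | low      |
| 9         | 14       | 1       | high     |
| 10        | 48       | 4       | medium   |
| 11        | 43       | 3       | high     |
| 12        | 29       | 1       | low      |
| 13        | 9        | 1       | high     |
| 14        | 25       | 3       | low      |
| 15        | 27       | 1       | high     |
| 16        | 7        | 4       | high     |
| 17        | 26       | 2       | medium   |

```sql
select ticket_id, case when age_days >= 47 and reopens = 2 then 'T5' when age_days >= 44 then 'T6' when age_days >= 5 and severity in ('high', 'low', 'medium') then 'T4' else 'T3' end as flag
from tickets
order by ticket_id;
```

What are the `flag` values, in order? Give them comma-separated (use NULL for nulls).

T4, T3, T4, T4, T6, T4, T4, T4, T4, T4, T4, T4

ticket_id=6: age_days >= 5 and severity in ('high', 'low', 'medium') → T4
ticket_id=7: ELSE → T3
ticket_id=8: age_days >= 5 and severity in ('high', 'low', 'medium') → T4
ticket_id=9: age_days >= 5 and severity in ('high', 'low', 'medium') → T4
ticket_id=10: age_days >= 44 → T6
ticket_id=11: age_days >= 5 and severity in ('high', 'low', 'medium') → T4
ticket_id=12: age_days >= 5 and severity in ('high', 'low', 'medium') → T4
ticket_id=13: age_days >= 5 and severity in ('high', 'low', 'medium') → T4
ticket_id=14: age_days >= 5 and severity in ('high', 'low', 'medium') → T4
ticket_id=15: age_days >= 5 and severity in ('high', 'low', 'medium') → T4
ticket_id=16: age_days >= 5 and severity in ('high', 'low', 'medium') → T4
ticket_id=17: age_days >= 5 and severity in ('high', 'low', 'medium') → T4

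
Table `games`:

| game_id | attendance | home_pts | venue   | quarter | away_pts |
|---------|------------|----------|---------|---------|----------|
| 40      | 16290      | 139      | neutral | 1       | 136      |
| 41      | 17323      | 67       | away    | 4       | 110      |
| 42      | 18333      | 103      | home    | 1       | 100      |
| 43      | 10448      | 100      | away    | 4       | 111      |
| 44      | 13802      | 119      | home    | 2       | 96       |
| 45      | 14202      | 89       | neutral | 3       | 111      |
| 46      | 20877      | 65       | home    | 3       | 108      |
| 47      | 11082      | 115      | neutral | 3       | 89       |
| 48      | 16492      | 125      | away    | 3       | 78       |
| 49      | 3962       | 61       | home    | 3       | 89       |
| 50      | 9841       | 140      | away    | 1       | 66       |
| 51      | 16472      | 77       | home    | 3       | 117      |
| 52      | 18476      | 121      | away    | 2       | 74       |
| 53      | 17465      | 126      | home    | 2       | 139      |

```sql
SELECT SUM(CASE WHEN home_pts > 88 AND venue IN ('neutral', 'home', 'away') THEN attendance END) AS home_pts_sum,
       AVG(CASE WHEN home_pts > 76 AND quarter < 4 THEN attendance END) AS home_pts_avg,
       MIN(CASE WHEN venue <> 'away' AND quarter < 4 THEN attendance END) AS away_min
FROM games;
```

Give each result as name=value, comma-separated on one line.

[home_pts_sum: home_pts > 88 AND venue IN ('neutral', 'home', 'away')]
game_id=40: ✓ → 16290
game_id=41: ✗
game_id=42: ✓ → 18333
game_id=43: ✓ → 10448
game_id=44: ✓ → 13802
game_id=45: ✓ → 14202
game_id=46: ✗
game_id=47: ✓ → 11082
game_id=48: ✓ → 16492
game_id=49: ✗
game_id=50: ✓ → 9841
game_id=51: ✗
game_id=52: ✓ → 18476
game_id=53: ✓ → 17465
home_pts_sum = 16290 + 18333 + 10448 + 13802 + 14202 + 11082 + 16492 + 9841 + 18476 + 17465 = 146431
—
[home_pts_avg: home_pts > 76 AND quarter < 4]
game_id=40: ✓ → 16290
game_id=41: ✗
game_id=42: ✓ → 18333
game_id=43: ✗
game_id=44: ✓ → 13802
game_id=45: ✓ → 14202
game_id=46: ✗
game_id=47: ✓ → 11082
game_id=48: ✓ → 16492
game_id=49: ✗
game_id=50: ✓ → 9841
game_id=51: ✓ → 16472
game_id=52: ✓ → 18476
game_id=53: ✓ → 17465
home_pts_avg = (16290 + 18333 + 13802 + 14202 + 11082 + 16492 + 9841 + 16472 + 18476 + 17465) / 10 = 15245.5
—
[away_min: venue <> 'away' AND quarter < 4]
game_id=40: ✓ → 16290
game_id=41: ✗
game_id=42: ✓ → 18333
game_id=43: ✗
game_id=44: ✓ → 13802
game_id=45: ✓ → 14202
game_id=46: ✓ → 20877
game_id=47: ✓ → 11082
game_id=48: ✗
game_id=49: ✓ → 3962
game_id=50: ✗
game_id=51: ✓ → 16472
game_id=52: ✗
game_id=53: ✓ → 17465
away_min = MIN(16290, 18333, 13802, 14202, 20877, 11082, 3962, 16472, 17465) = 3962

home_pts_sum=146431, home_pts_avg=15245.5, away_min=3962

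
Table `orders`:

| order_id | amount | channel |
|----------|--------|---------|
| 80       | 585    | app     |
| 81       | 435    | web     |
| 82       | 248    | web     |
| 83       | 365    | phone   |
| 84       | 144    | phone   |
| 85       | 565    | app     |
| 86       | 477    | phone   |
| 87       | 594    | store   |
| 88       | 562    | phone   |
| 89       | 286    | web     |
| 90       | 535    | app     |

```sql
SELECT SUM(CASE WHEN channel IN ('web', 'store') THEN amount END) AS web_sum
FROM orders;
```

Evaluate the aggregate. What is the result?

1563

order_id=80: ✗
order_id=81: ✓ → 435
order_id=82: ✓ → 248
order_id=83: ✗
order_id=84: ✗
order_id=85: ✗
order_id=86: ✗
order_id=87: ✓ → 594
order_id=88: ✗
order_id=89: ✓ → 286
order_id=90: ✗
web_sum = 435 + 248 + 594 + 286 = 1563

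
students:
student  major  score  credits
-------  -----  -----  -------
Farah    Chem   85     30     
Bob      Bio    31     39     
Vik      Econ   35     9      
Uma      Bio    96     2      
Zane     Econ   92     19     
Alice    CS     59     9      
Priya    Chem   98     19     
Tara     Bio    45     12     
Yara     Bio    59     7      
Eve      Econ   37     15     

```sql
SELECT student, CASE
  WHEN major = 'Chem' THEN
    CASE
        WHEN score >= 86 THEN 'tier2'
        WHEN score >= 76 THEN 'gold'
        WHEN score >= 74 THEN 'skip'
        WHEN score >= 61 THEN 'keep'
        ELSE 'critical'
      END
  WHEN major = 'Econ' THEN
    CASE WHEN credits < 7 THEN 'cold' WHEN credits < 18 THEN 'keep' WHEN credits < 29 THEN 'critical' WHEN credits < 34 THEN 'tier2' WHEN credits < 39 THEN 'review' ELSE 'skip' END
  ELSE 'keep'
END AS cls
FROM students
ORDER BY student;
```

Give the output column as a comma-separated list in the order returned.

keep, keep, keep, gold, tier2, keep, keep, keep, keep, critical

student=Alice: major='CS' → outer ELSE → keep
student=Bob: major='Bio' → outer ELSE → keep
student=Eve: major='Econ' → inner[credits < 18] → keep
student=Farah: major='Chem' → inner[score >= 76] → gold
student=Priya: major='Chem' → inner[score >= 86] → tier2
student=Tara: major='Bio' → outer ELSE → keep
student=Uma: major='Bio' → outer ELSE → keep
student=Vik: major='Econ' → inner[credits < 18] → keep
student=Yara: major='Bio' → outer ELSE → keep
student=Zane: major='Econ' → inner[credits < 29] → critical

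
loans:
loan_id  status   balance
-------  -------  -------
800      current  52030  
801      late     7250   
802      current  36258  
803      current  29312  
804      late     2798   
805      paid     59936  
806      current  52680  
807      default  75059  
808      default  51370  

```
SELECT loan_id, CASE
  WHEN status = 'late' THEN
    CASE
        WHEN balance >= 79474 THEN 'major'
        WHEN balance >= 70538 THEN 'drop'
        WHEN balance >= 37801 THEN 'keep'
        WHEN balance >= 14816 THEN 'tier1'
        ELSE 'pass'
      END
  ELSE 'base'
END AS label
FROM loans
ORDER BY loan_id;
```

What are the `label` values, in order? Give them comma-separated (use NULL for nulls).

loan_id=800: status='current' → outer ELSE → base
loan_id=801: status='late' → inner[ELSE] → pass
loan_id=802: status='current' → outer ELSE → base
loan_id=803: status='current' → outer ELSE → base
loan_id=804: status='late' → inner[ELSE] → pass
loan_id=805: status='paid' → outer ELSE → base
loan_id=806: status='current' → outer ELSE → base
loan_id=807: status='default' → outer ELSE → base
loan_id=808: status='default' → outer ELSE → base

base, pass, base, base, pass, base, base, base, base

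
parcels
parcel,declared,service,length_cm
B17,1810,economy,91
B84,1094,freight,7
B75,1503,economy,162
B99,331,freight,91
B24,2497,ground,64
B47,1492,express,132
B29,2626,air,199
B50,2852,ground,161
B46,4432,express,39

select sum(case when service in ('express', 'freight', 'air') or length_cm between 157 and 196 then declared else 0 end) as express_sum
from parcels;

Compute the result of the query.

parcel=B17: ✗
parcel=B84: ✓ → 1094
parcel=B75: ✓ → 1503
parcel=B99: ✓ → 331
parcel=B24: ✗
parcel=B47: ✓ → 1492
parcel=B29: ✓ → 2626
parcel=B50: ✓ → 2852
parcel=B46: ✓ → 4432
express_sum = 1094 + 1503 + 331 + 1492 + 2626 + 2852 + 4432 = 14330

14330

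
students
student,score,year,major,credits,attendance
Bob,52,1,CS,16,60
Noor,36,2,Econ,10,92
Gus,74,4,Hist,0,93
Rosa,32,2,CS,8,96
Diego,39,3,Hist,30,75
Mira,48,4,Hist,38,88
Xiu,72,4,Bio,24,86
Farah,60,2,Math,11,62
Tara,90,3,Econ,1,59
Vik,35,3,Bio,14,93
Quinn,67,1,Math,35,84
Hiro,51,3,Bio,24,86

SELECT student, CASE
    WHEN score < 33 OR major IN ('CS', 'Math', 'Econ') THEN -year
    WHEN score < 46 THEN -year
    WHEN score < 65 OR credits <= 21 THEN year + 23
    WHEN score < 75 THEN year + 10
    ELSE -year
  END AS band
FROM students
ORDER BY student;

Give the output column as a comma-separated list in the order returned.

student=Bob: score < 33 OR major IN ('CS', 'Math', 'Econ') → -1
student=Diego: score < 46 → -3
student=Farah: score < 33 OR major IN ('CS', 'Math', 'Econ') → -2
student=Gus: score < 65 OR credits <= 21 → 27
student=Hiro: score < 65 OR credits <= 21 → 26
student=Mira: score < 65 OR credits <= 21 → 27
student=Noor: score < 33 OR major IN ('CS', 'Math', 'Econ') → -2
student=Quinn: score < 33 OR major IN ('CS', 'Math', 'Econ') → -1
student=Rosa: score < 33 OR major IN ('CS', 'Math', 'Econ') → -2
student=Tara: score < 33 OR major IN ('CS', 'Math', 'Econ') → -3
student=Vik: score < 46 → -3
student=Xiu: score < 75 → 14

-1, -3, -2, 27, 26, 27, -2, -1, -2, -3, -3, 14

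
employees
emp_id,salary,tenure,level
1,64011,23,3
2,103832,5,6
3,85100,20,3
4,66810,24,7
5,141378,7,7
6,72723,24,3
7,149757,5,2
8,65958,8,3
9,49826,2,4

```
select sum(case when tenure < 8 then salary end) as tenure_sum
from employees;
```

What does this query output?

444793

emp_id=1: ✗
emp_id=2: ✓ → 103832
emp_id=3: ✗
emp_id=4: ✗
emp_id=5: ✓ → 141378
emp_id=6: ✗
emp_id=7: ✓ → 149757
emp_id=8: ✗
emp_id=9: ✓ → 49826
tenure_sum = 103832 + 141378 + 149757 + 49826 = 444793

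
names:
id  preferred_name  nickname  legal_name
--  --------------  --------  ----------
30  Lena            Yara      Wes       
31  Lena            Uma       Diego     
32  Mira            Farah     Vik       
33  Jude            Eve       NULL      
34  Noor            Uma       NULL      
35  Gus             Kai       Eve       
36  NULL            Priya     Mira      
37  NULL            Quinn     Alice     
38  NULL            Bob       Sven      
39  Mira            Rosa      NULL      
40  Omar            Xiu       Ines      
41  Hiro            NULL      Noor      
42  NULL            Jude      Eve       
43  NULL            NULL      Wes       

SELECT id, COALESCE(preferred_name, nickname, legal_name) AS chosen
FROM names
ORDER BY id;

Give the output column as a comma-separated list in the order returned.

Lena, Lena, Mira, Jude, Noor, Gus, Priya, Quinn, Bob, Mira, Omar, Hiro, Jude, Wes

id=30: preferred_name=Lena → Lena
id=31: preferred_name=Lena → Lena
id=32: preferred_name=Mira → Mira
id=33: preferred_name=Jude → Jude
id=34: preferred_name=Noor → Noor
id=35: preferred_name=Gus → Gus
id=36: preferred_name=NULL, nickname=Priya → Priya
id=37: preferred_name=NULL, nickname=Quinn → Quinn
id=38: preferred_name=NULL, nickname=Bob → Bob
id=39: preferred_name=Mira → Mira
id=40: preferred_name=Omar → Omar
id=41: preferred_name=Hiro → Hiro
id=42: preferred_name=NULL, nickname=Jude → Jude
id=43: preferred_name=NULL, nickname=NULL, legal_name=Wes → Wes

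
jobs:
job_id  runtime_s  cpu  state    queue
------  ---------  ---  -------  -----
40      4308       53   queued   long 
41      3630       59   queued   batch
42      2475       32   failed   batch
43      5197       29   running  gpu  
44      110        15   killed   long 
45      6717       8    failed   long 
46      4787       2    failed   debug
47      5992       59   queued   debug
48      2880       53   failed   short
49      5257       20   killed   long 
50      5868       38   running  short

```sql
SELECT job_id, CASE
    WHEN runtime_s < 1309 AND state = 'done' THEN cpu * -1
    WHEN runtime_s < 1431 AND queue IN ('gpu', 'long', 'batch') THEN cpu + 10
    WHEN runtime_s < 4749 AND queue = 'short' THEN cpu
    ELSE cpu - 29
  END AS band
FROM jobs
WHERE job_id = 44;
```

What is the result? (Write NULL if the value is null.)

25

job_id = 44: runtime_s=110, cpu=15, state=killed, queue=long.
runtime_s < 1309 AND state = 'done' → false
runtime_s < 1431 AND queue IN ('gpu', 'long', 'batch') → true → 25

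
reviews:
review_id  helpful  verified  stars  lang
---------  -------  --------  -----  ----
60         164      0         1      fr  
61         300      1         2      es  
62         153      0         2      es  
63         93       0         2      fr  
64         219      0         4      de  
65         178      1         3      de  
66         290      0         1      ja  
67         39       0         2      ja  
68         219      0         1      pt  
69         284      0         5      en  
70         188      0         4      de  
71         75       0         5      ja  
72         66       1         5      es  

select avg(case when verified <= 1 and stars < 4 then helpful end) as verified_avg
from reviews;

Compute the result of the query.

review_id=60: ✓ → 164
review_id=61: ✓ → 300
review_id=62: ✓ → 153
review_id=63: ✓ → 93
review_id=64: ✗
review_id=65: ✓ → 178
review_id=66: ✓ → 290
review_id=67: ✓ → 39
review_id=68: ✓ → 219
review_id=69: ✗
review_id=70: ✗
review_id=71: ✗
review_id=72: ✗
verified_avg = (164 + 300 + 153 + 93 + 178 + 290 + 39 + 219) / 8 = 179.5

179.5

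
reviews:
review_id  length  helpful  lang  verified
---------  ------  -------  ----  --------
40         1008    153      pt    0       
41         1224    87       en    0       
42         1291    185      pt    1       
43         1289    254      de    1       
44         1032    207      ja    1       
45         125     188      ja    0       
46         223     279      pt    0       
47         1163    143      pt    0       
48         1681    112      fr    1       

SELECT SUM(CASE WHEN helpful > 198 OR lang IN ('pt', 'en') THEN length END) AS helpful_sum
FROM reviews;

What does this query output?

review_id=40: ✓ → 1008
review_id=41: ✓ → 1224
review_id=42: ✓ → 1291
review_id=43: ✓ → 1289
review_id=44: ✓ → 1032
review_id=45: ✗
review_id=46: ✓ → 223
review_id=47: ✓ → 1163
review_id=48: ✗
helpful_sum = 1008 + 1224 + 1291 + 1289 + 1032 + 223 + 1163 = 7230

7230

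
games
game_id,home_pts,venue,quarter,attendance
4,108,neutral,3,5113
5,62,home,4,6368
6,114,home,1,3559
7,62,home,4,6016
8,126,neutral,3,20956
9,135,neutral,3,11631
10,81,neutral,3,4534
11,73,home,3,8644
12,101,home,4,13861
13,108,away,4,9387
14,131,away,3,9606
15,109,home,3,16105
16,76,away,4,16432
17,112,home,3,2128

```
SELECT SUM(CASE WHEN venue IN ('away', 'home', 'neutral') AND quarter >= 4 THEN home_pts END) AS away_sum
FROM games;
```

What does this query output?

409

game_id=4: ✗
game_id=5: ✓ → 62
game_id=6: ✗
game_id=7: ✓ → 62
game_id=8: ✗
game_id=9: ✗
game_id=10: ✗
game_id=11: ✗
game_id=12: ✓ → 101
game_id=13: ✓ → 108
game_id=14: ✗
game_id=15: ✗
game_id=16: ✓ → 76
game_id=17: ✗
away_sum = 62 + 62 + 101 + 108 + 76 = 409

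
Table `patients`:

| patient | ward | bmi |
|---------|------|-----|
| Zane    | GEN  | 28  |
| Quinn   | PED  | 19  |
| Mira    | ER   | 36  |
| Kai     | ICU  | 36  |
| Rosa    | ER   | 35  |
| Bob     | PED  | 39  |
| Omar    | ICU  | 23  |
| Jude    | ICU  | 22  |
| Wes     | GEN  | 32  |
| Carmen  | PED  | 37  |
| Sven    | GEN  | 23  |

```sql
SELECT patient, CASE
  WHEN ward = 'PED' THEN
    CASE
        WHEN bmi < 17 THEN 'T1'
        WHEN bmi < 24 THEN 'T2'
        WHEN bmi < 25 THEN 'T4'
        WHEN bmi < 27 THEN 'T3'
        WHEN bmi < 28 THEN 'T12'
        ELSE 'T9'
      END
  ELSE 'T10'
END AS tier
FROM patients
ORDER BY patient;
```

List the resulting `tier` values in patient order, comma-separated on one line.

patient=Bob: ward='PED' → inner[ELSE] → T9
patient=Carmen: ward='PED' → inner[ELSE] → T9
patient=Jude: ward='ICU' → outer ELSE → T10
patient=Kai: ward='ICU' → outer ELSE → T10
patient=Mira: ward='ER' → outer ELSE → T10
patient=Omar: ward='ICU' → outer ELSE → T10
patient=Quinn: ward='PED' → inner[bmi < 24] → T2
patient=Rosa: ward='ER' → outer ELSE → T10
patient=Sven: ward='GEN' → outer ELSE → T10
patient=Wes: ward='GEN' → outer ELSE → T10
patient=Zane: ward='GEN' → outer ELSE → T10

T9, T9, T10, T10, T10, T10, T2, T10, T10, T10, T10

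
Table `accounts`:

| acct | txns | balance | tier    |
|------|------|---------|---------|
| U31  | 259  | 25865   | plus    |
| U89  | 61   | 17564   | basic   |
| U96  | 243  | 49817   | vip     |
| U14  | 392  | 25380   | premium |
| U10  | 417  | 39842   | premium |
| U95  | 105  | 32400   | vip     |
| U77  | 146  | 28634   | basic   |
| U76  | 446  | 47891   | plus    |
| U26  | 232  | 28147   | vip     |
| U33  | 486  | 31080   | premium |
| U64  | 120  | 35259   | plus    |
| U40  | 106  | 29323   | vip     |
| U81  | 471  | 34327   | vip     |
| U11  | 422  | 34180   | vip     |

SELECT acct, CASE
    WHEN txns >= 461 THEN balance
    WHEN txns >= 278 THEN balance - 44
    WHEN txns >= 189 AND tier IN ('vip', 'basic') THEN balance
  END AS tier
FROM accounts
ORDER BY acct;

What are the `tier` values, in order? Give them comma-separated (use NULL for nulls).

39798, 34136, 25336, 28147, NULL, 31080, NULL, NULL, 47847, NULL, 34327, NULL, NULL, 49817

acct=U10: txns >= 278 → 39798
acct=U11: txns >= 278 → 34136
acct=U14: txns >= 278 → 25336
acct=U26: txns >= 189 AND tier IN ('vip', 'basic') → 28147
acct=U31: (no match → NULL) → NULL
acct=U33: txns >= 461 → 31080
acct=U40: (no match → NULL) → NULL
acct=U64: (no match → NULL) → NULL
acct=U76: txns >= 278 → 47847
acct=U77: (no match → NULL) → NULL
acct=U81: txns >= 461 → 34327
acct=U89: (no match → NULL) → NULL
acct=U95: (no match → NULL) → NULL
acct=U96: txns >= 189 AND tier IN ('vip', 'basic') → 49817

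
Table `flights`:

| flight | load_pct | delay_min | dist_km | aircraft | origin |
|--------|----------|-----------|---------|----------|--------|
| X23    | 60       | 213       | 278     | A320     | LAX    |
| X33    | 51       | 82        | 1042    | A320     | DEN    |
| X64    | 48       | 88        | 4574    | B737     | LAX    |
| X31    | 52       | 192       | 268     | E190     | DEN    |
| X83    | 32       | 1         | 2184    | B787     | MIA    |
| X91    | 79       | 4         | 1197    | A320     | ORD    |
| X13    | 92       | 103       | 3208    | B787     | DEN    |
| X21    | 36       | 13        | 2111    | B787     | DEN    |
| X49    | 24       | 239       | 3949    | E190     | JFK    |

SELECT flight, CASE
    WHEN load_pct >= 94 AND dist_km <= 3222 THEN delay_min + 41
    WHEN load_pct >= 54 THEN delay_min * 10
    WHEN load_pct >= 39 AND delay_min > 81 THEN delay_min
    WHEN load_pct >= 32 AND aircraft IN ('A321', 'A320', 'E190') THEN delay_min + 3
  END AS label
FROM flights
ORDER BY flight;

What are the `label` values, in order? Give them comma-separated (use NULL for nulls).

flight=X13: load_pct >= 54 → 1030
flight=X21: (no match → NULL) → NULL
flight=X23: load_pct >= 54 → 2130
flight=X31: load_pct >= 39 AND delay_min > 81 → 192
flight=X33: load_pct >= 39 AND delay_min > 81 → 82
flight=X49: (no match → NULL) → NULL
flight=X64: load_pct >= 39 AND delay_min > 81 → 88
flight=X83: (no match → NULL) → NULL
flight=X91: load_pct >= 54 → 40

1030, NULL, 2130, 192, 82, NULL, 88, NULL, 40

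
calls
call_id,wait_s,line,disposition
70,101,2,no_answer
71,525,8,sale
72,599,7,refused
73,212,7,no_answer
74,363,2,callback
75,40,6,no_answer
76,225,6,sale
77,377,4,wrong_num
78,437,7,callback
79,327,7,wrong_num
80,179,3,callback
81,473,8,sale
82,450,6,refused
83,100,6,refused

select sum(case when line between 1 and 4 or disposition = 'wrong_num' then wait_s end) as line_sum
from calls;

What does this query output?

call_id=70: ✓ → 101
call_id=71: ✗
call_id=72: ✗
call_id=73: ✗
call_id=74: ✓ → 363
call_id=75: ✗
call_id=76: ✗
call_id=77: ✓ → 377
call_id=78: ✗
call_id=79: ✓ → 327
call_id=80: ✓ → 179
call_id=81: ✗
call_id=82: ✗
call_id=83: ✗
line_sum = 101 + 363 + 377 + 327 + 179 = 1347

1347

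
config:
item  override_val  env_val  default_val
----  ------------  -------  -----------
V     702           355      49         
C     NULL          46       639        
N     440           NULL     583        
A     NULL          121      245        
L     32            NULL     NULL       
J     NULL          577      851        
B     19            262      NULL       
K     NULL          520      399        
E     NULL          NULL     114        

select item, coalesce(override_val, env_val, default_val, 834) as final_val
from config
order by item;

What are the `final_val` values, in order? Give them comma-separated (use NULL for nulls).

item=A: override_val=NULL, env_val=121 → 121
item=B: override_val=19 → 19
item=C: override_val=NULL, env_val=46 → 46
item=E: override_val=NULL, env_val=NULL, default_val=114 → 114
item=J: override_val=NULL, env_val=577 → 577
item=K: override_val=NULL, env_val=520 → 520
item=L: override_val=32 → 32
item=N: override_val=440 → 440
item=V: override_val=702 → 702

121, 19, 46, 114, 577, 520, 32, 440, 702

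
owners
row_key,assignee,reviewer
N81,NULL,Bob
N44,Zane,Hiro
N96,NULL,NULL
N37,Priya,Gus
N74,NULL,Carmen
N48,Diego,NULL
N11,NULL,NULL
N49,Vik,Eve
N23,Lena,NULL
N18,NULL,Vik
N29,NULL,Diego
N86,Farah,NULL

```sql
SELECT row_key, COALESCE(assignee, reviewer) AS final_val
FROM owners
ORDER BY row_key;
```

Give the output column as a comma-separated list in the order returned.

row_key=N11: assignee=NULL, reviewer=NULL (all NULL) → NULL
row_key=N18: assignee=NULL, reviewer=Vik → Vik
row_key=N23: assignee=Lena → Lena
row_key=N29: assignee=NULL, reviewer=Diego → Diego
row_key=N37: assignee=Priya → Priya
row_key=N44: assignee=Zane → Zane
row_key=N48: assignee=Diego → Diego
row_key=N49: assignee=Vik → Vik
row_key=N74: assignee=NULL, reviewer=Carmen → Carmen
row_key=N81: assignee=NULL, reviewer=Bob → Bob
row_key=N86: assignee=Farah → Farah
row_key=N96: assignee=NULL, reviewer=NULL (all NULL) → NULL

NULL, Vik, Lena, Diego, Priya, Zane, Diego, Vik, Carmen, Bob, Farah, NULL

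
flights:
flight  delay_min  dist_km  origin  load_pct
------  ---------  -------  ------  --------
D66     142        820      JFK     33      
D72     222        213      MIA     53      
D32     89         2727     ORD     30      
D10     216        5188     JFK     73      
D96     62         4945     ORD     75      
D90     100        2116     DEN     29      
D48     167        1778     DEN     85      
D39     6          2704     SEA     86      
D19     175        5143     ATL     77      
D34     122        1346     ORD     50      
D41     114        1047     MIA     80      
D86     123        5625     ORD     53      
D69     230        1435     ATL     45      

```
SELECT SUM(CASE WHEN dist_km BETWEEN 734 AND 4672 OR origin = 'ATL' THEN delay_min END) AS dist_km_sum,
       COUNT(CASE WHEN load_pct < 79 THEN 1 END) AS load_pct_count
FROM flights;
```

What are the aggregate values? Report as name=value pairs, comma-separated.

dist_km_sum=1145, load_pct_count=10

[dist_km_sum: dist_km BETWEEN 734 AND 4672 OR origin = 'ATL']
flight=D66: ✓ → 142
flight=D72: ✗
flight=D32: ✓ → 89
flight=D10: ✗
flight=D96: ✗
flight=D90: ✓ → 100
flight=D48: ✓ → 167
flight=D39: ✓ → 6
flight=D19: ✓ → 175
flight=D34: ✓ → 122
flight=D41: ✓ → 114
flight=D86: ✗
flight=D69: ✓ → 230
dist_km_sum = 142 + 89 + 100 + 167 + 6 + 175 + 122 + 114 + 230 = 1145
—
[load_pct_count: load_pct < 79]
flight=D66: ✓ → 1
flight=D72: ✓ → 1
flight=D32: ✓ → 1
flight=D10: ✓ → 1
flight=D96: ✓ → 1
flight=D90: ✓ → 1
flight=D48: ✗
flight=D39: ✗
flight=D19: ✓ → 1
flight=D34: ✓ → 1
flight=D41: ✗
flight=D86: ✓ → 1
flight=D69: ✓ → 1
load_pct_count = COUNT(1, 1, 1, 1, 1, 1, 1, 1, 1, 1) = 10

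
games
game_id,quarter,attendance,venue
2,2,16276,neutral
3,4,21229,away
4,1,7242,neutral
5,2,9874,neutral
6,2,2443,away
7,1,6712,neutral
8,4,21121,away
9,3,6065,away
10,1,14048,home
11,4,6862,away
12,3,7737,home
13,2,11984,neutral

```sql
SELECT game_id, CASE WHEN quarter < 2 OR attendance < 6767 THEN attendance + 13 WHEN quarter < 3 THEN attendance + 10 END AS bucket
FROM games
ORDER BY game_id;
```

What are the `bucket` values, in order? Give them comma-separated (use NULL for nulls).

game_id=2: quarter < 3 → 16286
game_id=3: (no match → NULL) → NULL
game_id=4: quarter < 2 OR attendance < 6767 → 7255
game_id=5: quarter < 3 → 9884
game_id=6: quarter < 2 OR attendance < 6767 → 2456
game_id=7: quarter < 2 OR attendance < 6767 → 6725
game_id=8: (no match → NULL) → NULL
game_id=9: quarter < 2 OR attendance < 6767 → 6078
game_id=10: quarter < 2 OR attendance < 6767 → 14061
game_id=11: (no match → NULL) → NULL
game_id=12: (no match → NULL) → NULL
game_id=13: quarter < 3 → 11994

16286, NULL, 7255, 9884, 2456, 6725, NULL, 6078, 14061, NULL, NULL, 11994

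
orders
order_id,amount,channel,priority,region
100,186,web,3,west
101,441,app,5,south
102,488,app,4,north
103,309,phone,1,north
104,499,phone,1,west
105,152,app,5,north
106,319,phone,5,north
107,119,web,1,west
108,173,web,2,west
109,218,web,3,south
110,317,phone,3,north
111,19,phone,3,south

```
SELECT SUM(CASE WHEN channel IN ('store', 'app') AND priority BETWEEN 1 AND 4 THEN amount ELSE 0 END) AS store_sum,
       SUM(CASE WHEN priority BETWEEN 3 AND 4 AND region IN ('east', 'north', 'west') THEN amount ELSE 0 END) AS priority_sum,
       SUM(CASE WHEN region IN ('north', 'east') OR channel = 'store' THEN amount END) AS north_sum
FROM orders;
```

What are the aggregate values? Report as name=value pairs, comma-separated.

[store_sum: channel IN ('store', 'app') AND priority BETWEEN 1 AND 4]
order_id=100: ✗
order_id=101: ✗
order_id=102: ✓ → 488
order_id=103: ✗
order_id=104: ✗
order_id=105: ✗
order_id=106: ✗
order_id=107: ✗
order_id=108: ✗
order_id=109: ✗
order_id=110: ✗
order_id=111: ✗
store_sum = 488
—
[priority_sum: priority BETWEEN 3 AND 4 AND region IN ('east', 'north', 'west')]
order_id=100: ✓ → 186
order_id=101: ✗
order_id=102: ✓ → 488
order_id=103: ✗
order_id=104: ✗
order_id=105: ✗
order_id=106: ✗
order_id=107: ✗
order_id=108: ✗
order_id=109: ✗
order_id=110: ✓ → 317
order_id=111: ✗
priority_sum = 186 + 488 + 317 = 991
—
[north_sum: region IN ('north', 'east') OR channel = 'store']
order_id=100: ✗
order_id=101: ✗
order_id=102: ✓ → 488
order_id=103: ✓ → 309
order_id=104: ✗
order_id=105: ✓ → 152
order_id=106: ✓ → 319
order_id=107: ✗
order_id=108: ✗
order_id=109: ✗
order_id=110: ✓ → 317
order_id=111: ✗
north_sum = 488 + 309 + 152 + 319 + 317 = 1585

store_sum=488, priority_sum=991, north_sum=1585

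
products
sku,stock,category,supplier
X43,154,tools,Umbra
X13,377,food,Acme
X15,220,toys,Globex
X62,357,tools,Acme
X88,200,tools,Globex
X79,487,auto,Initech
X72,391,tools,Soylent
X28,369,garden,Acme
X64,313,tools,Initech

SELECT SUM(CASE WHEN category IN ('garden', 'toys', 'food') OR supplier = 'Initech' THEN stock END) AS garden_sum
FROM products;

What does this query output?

sku=X43: ✗
sku=X13: ✓ → 377
sku=X15: ✓ → 220
sku=X62: ✗
sku=X88: ✗
sku=X79: ✓ → 487
sku=X72: ✗
sku=X28: ✓ → 369
sku=X64: ✓ → 313
garden_sum = 377 + 220 + 487 + 369 + 313 = 1766

1766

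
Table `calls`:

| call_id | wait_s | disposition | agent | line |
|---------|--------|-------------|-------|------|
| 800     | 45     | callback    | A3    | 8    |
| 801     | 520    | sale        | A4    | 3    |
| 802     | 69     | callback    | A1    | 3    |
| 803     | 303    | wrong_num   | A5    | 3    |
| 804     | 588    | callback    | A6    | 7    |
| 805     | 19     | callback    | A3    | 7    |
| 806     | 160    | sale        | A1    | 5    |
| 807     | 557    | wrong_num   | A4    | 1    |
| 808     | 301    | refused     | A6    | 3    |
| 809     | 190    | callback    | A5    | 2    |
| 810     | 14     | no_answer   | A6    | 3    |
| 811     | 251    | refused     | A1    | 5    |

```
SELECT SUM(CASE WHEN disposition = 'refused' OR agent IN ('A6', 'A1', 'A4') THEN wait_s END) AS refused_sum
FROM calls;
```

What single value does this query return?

call_id=800: ✗
call_id=801: ✓ → 520
call_id=802: ✓ → 69
call_id=803: ✗
call_id=804: ✓ → 588
call_id=805: ✗
call_id=806: ✓ → 160
call_id=807: ✓ → 557
call_id=808: ✓ → 301
call_id=809: ✗
call_id=810: ✓ → 14
call_id=811: ✓ → 251
refused_sum = 520 + 69 + 588 + 160 + 557 + 301 + 14 + 251 = 2460

2460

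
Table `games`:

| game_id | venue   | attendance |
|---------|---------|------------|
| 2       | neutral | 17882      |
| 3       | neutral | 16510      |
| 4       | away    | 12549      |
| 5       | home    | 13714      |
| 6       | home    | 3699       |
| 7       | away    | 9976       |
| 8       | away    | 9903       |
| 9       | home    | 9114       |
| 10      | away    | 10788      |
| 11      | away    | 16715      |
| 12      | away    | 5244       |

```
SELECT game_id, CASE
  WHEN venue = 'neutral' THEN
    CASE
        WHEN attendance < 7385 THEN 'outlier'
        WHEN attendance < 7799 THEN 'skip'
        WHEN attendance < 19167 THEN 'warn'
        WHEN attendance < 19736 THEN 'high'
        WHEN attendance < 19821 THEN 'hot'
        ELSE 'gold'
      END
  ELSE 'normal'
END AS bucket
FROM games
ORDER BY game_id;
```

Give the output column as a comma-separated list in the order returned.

warn, warn, normal, normal, normal, normal, normal, normal, normal, normal, normal

game_id=2: venue='neutral' → inner[attendance < 19167] → warn
game_id=3: venue='neutral' → inner[attendance < 19167] → warn
game_id=4: venue='away' → outer ELSE → normal
game_id=5: venue='home' → outer ELSE → normal
game_id=6: venue='home' → outer ELSE → normal
game_id=7: venue='away' → outer ELSE → normal
game_id=8: venue='away' → outer ELSE → normal
game_id=9: venue='home' → outer ELSE → normal
game_id=10: venue='away' → outer ELSE → normal
game_id=11: venue='away' → outer ELSE → normal
game_id=12: venue='away' → outer ELSE → normal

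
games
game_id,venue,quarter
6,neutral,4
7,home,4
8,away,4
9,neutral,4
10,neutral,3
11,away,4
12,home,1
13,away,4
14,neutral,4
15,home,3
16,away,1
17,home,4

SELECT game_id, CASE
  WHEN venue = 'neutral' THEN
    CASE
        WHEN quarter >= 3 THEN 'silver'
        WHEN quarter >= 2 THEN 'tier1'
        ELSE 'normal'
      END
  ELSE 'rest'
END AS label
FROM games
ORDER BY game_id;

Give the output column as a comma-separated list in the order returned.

silver, rest, rest, silver, silver, rest, rest, rest, silver, rest, rest, rest

game_id=6: venue='neutral' → inner[quarter >= 3] → silver
game_id=7: venue='home' → outer ELSE → rest
game_id=8: venue='away' → outer ELSE → rest
game_id=9: venue='neutral' → inner[quarter >= 3] → silver
game_id=10: venue='neutral' → inner[quarter >= 3] → silver
game_id=11: venue='away' → outer ELSE → rest
game_id=12: venue='home' → outer ELSE → rest
game_id=13: venue='away' → outer ELSE → rest
game_id=14: venue='neutral' → inner[quarter >= 3] → silver
game_id=15: venue='home' → outer ELSE → rest
game_id=16: venue='away' → outer ELSE → rest
game_id=17: venue='home' → outer ELSE → rest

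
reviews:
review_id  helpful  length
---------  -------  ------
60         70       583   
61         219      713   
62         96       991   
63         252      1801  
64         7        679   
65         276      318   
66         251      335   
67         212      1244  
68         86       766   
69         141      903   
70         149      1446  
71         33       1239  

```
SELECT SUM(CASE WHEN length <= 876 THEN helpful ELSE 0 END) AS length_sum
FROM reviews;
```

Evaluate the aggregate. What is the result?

review_id=60: ✓ → 70
review_id=61: ✓ → 219
review_id=62: ✗
review_id=63: ✗
review_id=64: ✓ → 7
review_id=65: ✓ → 276
review_id=66: ✓ → 251
review_id=67: ✗
review_id=68: ✓ → 86
review_id=69: ✗
review_id=70: ✗
review_id=71: ✗
length_sum = 70 + 219 + 7 + 276 + 251 + 86 = 909

909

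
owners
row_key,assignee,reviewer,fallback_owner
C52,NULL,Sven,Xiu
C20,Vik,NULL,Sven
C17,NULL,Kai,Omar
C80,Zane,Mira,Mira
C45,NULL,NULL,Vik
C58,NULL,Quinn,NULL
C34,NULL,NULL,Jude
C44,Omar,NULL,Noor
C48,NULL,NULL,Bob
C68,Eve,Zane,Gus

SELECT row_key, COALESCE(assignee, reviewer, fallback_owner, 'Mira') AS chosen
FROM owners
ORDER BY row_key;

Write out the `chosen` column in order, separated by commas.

row_key=C17: assignee=NULL, reviewer=Kai → Kai
row_key=C20: assignee=Vik → Vik
row_key=C34: assignee=NULL, reviewer=NULL, fallback_owner=Jude → Jude
row_key=C44: assignee=Omar → Omar
row_key=C45: assignee=NULL, reviewer=NULL, fallback_owner=Vik → Vik
row_key=C48: assignee=NULL, reviewer=NULL, fallback_owner=Bob → Bob
row_key=C52: assignee=NULL, reviewer=Sven → Sven
row_key=C58: assignee=NULL, reviewer=Quinn → Quinn
row_key=C68: assignee=Eve → Eve
row_key=C80: assignee=Zane → Zane

Kai, Vik, Jude, Omar, Vik, Bob, Sven, Quinn, Eve, Zane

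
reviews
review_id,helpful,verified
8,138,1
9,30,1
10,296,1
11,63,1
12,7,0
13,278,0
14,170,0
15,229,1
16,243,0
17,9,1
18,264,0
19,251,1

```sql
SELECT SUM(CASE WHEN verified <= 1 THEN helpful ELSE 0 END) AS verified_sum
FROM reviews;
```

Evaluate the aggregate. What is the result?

1978

review_id=8: ✓ → 138
review_id=9: ✓ → 30
review_id=10: ✓ → 296
review_id=11: ✓ → 63
review_id=12: ✓ → 7
review_id=13: ✓ → 278
review_id=14: ✓ → 170
review_id=15: ✓ → 229
review_id=16: ✓ → 243
review_id=17: ✓ → 9
review_id=18: ✓ → 264
review_id=19: ✓ → 251
verified_sum = 138 + 30 + 296 + 63 + 7 + 278 + 170 + 229 + 243 + 9 + 264 + 251 = 1978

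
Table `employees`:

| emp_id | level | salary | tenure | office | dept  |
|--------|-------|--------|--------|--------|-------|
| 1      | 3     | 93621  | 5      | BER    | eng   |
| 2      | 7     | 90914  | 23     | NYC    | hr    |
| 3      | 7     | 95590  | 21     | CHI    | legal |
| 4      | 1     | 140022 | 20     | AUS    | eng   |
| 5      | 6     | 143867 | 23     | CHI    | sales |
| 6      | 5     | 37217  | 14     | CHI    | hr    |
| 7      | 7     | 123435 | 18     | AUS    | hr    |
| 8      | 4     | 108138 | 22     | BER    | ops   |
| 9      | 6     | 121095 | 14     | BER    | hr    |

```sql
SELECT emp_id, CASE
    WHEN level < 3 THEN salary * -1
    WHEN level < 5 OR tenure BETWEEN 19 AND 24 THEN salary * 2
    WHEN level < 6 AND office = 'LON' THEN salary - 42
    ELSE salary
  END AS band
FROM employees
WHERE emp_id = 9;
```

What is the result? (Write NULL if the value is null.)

emp_id = 9: level=6, salary=121095, tenure=14, office=BER, dept=hr.
level < 3 → false
level < 5 OR tenure BETWEEN 19 AND 24 → false
level < 6 AND office = 'LON' → false
No prior WHEN matched → ELSE → 121095

121095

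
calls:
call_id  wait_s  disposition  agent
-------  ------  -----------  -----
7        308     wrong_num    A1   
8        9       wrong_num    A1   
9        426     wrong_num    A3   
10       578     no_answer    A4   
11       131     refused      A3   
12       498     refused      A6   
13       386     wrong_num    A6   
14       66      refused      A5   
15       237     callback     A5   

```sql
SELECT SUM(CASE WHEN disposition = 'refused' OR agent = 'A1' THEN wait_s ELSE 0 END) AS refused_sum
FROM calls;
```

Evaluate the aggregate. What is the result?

1012

call_id=7: ✓ → 308
call_id=8: ✓ → 9
call_id=9: ✗
call_id=10: ✗
call_id=11: ✓ → 131
call_id=12: ✓ → 498
call_id=13: ✗
call_id=14: ✓ → 66
call_id=15: ✗
refused_sum = 308 + 9 + 131 + 498 + 66 = 1012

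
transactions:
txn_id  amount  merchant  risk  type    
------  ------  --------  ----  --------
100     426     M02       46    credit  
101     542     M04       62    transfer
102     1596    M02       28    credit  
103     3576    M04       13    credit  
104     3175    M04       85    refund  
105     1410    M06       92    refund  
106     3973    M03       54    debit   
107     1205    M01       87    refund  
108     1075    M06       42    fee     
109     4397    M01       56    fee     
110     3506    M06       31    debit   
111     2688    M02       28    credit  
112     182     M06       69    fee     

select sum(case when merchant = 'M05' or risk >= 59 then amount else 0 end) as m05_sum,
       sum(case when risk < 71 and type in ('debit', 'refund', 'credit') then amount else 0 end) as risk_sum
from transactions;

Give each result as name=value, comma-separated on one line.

[m05_sum: merchant = 'M05' or risk >= 59]
txn_id=100: ✗
txn_id=101: ✓ → 542
txn_id=102: ✗
txn_id=103: ✗
txn_id=104: ✓ → 3175
txn_id=105: ✓ → 1410
txn_id=106: ✗
txn_id=107: ✓ → 1205
txn_id=108: ✗
txn_id=109: ✗
txn_id=110: ✗
txn_id=111: ✗
txn_id=112: ✓ → 182
m05_sum = 542 + 3175 + 1410 + 1205 + 182 = 6514
—
[risk_sum: risk < 71 and type in ('debit', 'refund', 'credit')]
txn_id=100: ✓ → 426
txn_id=101: ✗
txn_id=102: ✓ → 1596
txn_id=103: ✓ → 3576
txn_id=104: ✗
txn_id=105: ✗
txn_id=106: ✓ → 3973
txn_id=107: ✗
txn_id=108: ✗
txn_id=109: ✗
txn_id=110: ✓ → 3506
txn_id=111: ✓ → 2688
txn_id=112: ✗
risk_sum = 426 + 1596 + 3576 + 3973 + 3506 + 2688 = 15765

m05_sum=6514, risk_sum=15765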